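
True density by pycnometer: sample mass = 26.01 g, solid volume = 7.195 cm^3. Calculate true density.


TD = 26.01 / 7.195 = 3.615 g/cm^3

3.615


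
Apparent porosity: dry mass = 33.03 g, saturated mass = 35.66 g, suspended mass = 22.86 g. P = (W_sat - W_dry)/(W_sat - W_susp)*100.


P = (35.66 - 33.03) / (35.66 - 22.86) * 100 = 2.63 / 12.8 * 100 = 20.5%

20.5


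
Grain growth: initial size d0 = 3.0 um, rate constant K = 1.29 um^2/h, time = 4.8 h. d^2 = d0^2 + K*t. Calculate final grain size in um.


d^2 = 3.0^2 + 1.29*4.8 = 15.192
d = sqrt(15.192) = 3.9 um

3.9


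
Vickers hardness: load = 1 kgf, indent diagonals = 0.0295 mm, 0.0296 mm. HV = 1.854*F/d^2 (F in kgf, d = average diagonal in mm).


d_avg = (0.0295+0.0296)/2 = 0.02955 mm
HV = 1.854*1/0.02955^2 = 2123

2123


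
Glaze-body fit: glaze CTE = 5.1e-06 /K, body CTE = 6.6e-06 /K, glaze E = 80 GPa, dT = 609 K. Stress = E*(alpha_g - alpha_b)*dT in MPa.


Stress = 80*1000*(5.1e-06 - 6.6e-06)*609 = -73.1 MPa

-73.1


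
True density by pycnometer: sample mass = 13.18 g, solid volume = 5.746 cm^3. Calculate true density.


TD = 13.18 / 5.746 = 2.294 g/cm^3

2.294


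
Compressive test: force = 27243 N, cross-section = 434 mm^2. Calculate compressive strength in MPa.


CS = 27243 / 434 = 62.8 MPa

62.8


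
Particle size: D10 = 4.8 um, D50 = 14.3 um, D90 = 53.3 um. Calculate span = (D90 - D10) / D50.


Span = (53.3 - 4.8) / 14.3 = 48.5 / 14.3 = 3.392

3.392


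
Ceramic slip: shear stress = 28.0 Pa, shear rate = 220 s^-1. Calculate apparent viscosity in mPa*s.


eta = tau/gamma * 1000 = 28.0/220 * 1000 = 127.3 mPa*s

127.3


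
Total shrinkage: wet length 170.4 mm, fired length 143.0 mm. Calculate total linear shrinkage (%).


TS = (170.4 - 143.0) / 170.4 * 100 = 16.08%

16.08


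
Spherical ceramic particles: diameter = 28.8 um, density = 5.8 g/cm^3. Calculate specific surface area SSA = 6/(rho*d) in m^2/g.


SSA = 6 / (5.8 * 28.8) = 0.036 m^2/g

0.036


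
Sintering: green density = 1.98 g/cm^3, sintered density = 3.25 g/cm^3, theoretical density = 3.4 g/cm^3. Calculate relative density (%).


Relative = 3.25 / 3.4 * 100 = 95.6%

95.6


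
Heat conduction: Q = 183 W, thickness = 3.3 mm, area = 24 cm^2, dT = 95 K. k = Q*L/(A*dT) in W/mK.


k = 183*3.3/1000/(24/10000*95) = 2.65 W/mK

2.65


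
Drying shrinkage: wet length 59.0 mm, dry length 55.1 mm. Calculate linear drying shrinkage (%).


DS = (59.0 - 55.1) / 59.0 * 100 = 6.61%

6.61


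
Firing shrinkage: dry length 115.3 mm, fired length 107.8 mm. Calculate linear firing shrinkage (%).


FS = (115.3 - 107.8) / 115.3 * 100 = 6.5%

6.5


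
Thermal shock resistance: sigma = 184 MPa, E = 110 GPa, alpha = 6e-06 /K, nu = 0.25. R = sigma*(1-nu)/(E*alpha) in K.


R = 184*(1-0.25)/(110*1000*6e-06) = 209 K

209


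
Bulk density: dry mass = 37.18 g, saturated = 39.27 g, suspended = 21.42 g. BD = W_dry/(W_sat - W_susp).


BD = 37.18 / (39.27 - 21.42) = 37.18 / 17.85 = 2.083 g/cm^3

2.083


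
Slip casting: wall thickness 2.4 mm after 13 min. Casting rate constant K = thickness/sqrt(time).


K = 2.4 / sqrt(13) = 2.4 / 3.6056 = 0.666 mm/min^0.5

0.666


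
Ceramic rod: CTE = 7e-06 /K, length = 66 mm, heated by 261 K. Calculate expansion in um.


dL = 7e-06 * 66 * 261 * 1000 = 120.582 um

120.582


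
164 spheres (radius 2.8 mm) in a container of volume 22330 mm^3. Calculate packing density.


V_sphere = 4/3*pi*2.8^3 = 91.9523 mm^3
Total V = 164*91.9523 = 15080.1772 mm^3
PD = 15080.1772 / 22330 = 0.675

0.675


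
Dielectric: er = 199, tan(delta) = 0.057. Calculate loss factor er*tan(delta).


Loss = 199 * 0.057 = 11.343

11.343


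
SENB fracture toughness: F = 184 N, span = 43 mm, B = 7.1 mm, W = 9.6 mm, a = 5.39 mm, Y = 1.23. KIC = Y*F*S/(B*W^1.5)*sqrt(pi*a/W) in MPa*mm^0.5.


KIC = 1.23*184*43/(7.1*9.6^1.5)*sqrt(pi*5.39/9.6) = 61.2

61.2


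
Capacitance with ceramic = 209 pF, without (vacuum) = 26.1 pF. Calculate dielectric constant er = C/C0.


er = 209 / 26.1 = 8.01

8.01


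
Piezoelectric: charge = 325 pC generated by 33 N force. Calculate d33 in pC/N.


d33 = 325 / 33 = 9.8 pC/N

9.8


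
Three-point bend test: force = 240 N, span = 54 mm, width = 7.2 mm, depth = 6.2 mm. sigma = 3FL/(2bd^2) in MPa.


sigma = 3*240*54/(2*7.2*6.2^2) = 70.2 MPa

70.2


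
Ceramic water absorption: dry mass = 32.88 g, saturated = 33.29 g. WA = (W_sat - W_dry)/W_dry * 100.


WA = (33.29 - 32.88) / 32.88 * 100 = 1.25%

1.25


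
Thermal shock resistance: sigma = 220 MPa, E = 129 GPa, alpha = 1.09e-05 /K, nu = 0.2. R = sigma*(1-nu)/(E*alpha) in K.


R = 220*(1-0.2)/(129*1000*1.09e-05) = 125 K

125


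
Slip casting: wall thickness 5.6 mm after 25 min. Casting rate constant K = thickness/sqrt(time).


K = 5.6 / sqrt(25) = 5.6 / 5.0 = 1.12 mm/min^0.5

1.12


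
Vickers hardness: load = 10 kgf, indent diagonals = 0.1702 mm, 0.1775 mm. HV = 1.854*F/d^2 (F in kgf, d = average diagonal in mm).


d_avg = (0.1702+0.1775)/2 = 0.17385 mm
HV = 1.854*10/0.17385^2 = 613

613


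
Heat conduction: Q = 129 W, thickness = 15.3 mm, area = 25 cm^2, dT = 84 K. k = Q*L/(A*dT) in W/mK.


k = 129*15.3/1000/(25/10000*84) = 9.4 W/mK

9.4


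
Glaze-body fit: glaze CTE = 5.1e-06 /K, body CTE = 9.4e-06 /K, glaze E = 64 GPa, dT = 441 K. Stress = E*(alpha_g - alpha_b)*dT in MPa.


Stress = 64*1000*(5.1e-06 - 9.4e-06)*441 = -121.4 MPa

-121.4


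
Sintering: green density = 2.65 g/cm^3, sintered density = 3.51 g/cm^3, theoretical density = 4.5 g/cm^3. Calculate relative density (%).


Relative = 3.51 / 4.5 * 100 = 78.0%

78.0


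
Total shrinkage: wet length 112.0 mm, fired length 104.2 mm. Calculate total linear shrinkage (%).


TS = (112.0 - 104.2) / 112.0 * 100 = 6.96%

6.96


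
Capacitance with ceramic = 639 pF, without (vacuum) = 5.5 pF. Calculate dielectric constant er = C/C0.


er = 639 / 5.5 = 116.18

116.18


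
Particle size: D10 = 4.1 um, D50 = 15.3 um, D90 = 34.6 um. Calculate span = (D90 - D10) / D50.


Span = (34.6 - 4.1) / 15.3 = 30.5 / 15.3 = 1.993

1.993


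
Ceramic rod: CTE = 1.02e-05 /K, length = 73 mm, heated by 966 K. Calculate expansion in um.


dL = 1.02e-05 * 73 * 966 * 1000 = 719.284 um

719.284


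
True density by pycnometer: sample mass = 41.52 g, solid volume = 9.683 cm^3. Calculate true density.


TD = 41.52 / 9.683 = 4.288 g/cm^3

4.288


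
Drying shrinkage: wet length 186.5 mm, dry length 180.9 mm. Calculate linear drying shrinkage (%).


DS = (186.5 - 180.9) / 186.5 * 100 = 3.0%

3.0


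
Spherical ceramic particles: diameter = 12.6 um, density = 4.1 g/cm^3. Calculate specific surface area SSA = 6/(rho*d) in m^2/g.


SSA = 6 / (4.1 * 12.6) = 0.116 m^2/g

0.116


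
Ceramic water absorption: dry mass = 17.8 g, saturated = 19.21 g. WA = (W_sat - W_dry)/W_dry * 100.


WA = (19.21 - 17.8) / 17.8 * 100 = 7.92%

7.92


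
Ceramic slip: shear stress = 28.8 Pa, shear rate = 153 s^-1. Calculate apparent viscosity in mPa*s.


eta = tau/gamma * 1000 = 28.8/153 * 1000 = 188.2 mPa*s

188.2


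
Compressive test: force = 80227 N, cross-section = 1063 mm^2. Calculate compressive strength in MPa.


CS = 80227 / 1063 = 75.5 MPa

75.5


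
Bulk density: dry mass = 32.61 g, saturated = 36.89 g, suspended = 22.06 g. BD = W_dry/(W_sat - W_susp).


BD = 32.61 / (36.89 - 22.06) = 32.61 / 14.83 = 2.199 g/cm^3

2.199


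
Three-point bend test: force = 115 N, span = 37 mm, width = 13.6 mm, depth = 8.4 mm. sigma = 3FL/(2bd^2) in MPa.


sigma = 3*115*37/(2*13.6*8.4^2) = 6.7 MPa

6.7


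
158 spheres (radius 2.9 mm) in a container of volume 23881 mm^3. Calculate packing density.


V_sphere = 4/3*pi*2.9^3 = 102.1604 mm^3
Total V = 158*102.1604 = 16141.3432 mm^3
PD = 16141.3432 / 23881 = 0.676

0.676


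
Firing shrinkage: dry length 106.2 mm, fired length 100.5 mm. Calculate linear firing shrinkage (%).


FS = (106.2 - 100.5) / 106.2 * 100 = 5.37%

5.37


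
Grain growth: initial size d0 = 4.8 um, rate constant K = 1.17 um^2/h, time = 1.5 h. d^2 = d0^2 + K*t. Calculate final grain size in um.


d^2 = 4.8^2 + 1.17*1.5 = 24.795
d = sqrt(24.795) = 4.98 um

4.98


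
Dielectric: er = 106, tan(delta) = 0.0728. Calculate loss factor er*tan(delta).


Loss = 106 * 0.0728 = 7.717

7.717


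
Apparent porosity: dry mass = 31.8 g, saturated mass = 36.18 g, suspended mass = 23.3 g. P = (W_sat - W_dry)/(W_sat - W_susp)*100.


P = (36.18 - 31.8) / (36.18 - 23.3) * 100 = 4.38 / 12.88 * 100 = 34.0%

34.0


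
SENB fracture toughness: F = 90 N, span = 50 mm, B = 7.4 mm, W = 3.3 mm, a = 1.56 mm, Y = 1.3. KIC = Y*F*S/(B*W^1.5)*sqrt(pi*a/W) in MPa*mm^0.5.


KIC = 1.3*90*50/(7.4*3.3^1.5)*sqrt(pi*1.56/3.3) = 160.71

160.71


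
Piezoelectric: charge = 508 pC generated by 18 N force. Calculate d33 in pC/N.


d33 = 508 / 18 = 28.2 pC/N

28.2


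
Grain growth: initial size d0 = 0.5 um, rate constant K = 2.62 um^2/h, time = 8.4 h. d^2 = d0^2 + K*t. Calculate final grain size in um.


d^2 = 0.5^2 + 2.62*8.4 = 22.258
d = sqrt(22.258) = 4.72 um

4.72


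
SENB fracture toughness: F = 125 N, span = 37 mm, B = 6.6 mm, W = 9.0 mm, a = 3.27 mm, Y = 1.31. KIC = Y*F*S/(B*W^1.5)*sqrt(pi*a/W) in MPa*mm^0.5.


KIC = 1.31*125*37/(6.6*9.0^1.5)*sqrt(pi*3.27/9.0) = 36.32

36.32


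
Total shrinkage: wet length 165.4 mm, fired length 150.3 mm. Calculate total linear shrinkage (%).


TS = (165.4 - 150.3) / 165.4 * 100 = 9.13%

9.13


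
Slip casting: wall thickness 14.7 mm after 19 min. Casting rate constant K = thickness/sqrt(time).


K = 14.7 / sqrt(19) = 14.7 / 4.3589 = 3.372 mm/min^0.5

3.372


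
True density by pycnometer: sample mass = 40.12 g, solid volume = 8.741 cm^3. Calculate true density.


TD = 40.12 / 8.741 = 4.59 g/cm^3

4.59


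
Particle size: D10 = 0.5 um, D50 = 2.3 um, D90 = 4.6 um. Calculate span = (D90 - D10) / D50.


Span = (4.6 - 0.5) / 2.3 = 4.1 / 2.3 = 1.783

1.783


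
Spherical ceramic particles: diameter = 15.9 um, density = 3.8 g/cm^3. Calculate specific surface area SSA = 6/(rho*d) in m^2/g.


SSA = 6 / (3.8 * 15.9) = 0.099 m^2/g

0.099


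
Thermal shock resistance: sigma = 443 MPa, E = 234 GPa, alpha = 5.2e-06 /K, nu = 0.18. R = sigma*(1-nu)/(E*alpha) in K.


R = 443*(1-0.18)/(234*1000*5.2e-06) = 299 K

299


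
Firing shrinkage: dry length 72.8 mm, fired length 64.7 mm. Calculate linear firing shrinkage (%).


FS = (72.8 - 64.7) / 72.8 * 100 = 11.13%

11.13


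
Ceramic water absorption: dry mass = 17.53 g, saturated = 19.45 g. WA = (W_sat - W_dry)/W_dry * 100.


WA = (19.45 - 17.53) / 17.53 * 100 = 10.95%

10.95


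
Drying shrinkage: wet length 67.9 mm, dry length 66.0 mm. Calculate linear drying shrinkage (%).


DS = (67.9 - 66.0) / 67.9 * 100 = 2.8%

2.8


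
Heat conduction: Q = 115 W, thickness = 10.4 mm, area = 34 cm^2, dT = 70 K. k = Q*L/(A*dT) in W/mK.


k = 115*10.4/1000/(34/10000*70) = 5.03 W/mK

5.03


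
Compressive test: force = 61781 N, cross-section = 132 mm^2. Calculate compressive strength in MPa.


CS = 61781 / 132 = 468.0 MPa

468.0


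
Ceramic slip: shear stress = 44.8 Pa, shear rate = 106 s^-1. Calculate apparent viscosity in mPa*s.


eta = tau/gamma * 1000 = 44.8/106 * 1000 = 422.6 mPa*s

422.6


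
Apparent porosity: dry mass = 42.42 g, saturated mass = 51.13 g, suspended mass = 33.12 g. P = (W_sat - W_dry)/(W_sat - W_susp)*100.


P = (51.13 - 42.42) / (51.13 - 33.12) * 100 = 8.71 / 18.01 * 100 = 48.4%

48.4


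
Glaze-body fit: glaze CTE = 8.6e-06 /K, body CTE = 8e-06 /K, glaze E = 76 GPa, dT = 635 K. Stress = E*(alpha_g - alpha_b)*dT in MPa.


Stress = 76*1000*(8.6e-06 - 8e-06)*635 = 29.0 MPa

29.0


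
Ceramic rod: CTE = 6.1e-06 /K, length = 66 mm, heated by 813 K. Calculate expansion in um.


dL = 6.1e-06 * 66 * 813 * 1000 = 327.314 um

327.314


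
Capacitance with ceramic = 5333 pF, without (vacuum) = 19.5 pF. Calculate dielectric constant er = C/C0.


er = 5333 / 19.5 = 273.49

273.49


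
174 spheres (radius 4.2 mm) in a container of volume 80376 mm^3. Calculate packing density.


V_sphere = 4/3*pi*4.2^3 = 310.3391 mm^3
Total V = 174*310.3391 = 53999.0034 mm^3
PD = 53999.0034 / 80376 = 0.672

0.672


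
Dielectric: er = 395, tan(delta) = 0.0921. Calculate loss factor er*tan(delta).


Loss = 395 * 0.0921 = 36.38

36.38


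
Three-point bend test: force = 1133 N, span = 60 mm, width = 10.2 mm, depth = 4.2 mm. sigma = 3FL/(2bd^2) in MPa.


sigma = 3*1133*60/(2*10.2*4.2^2) = 566.7 MPa

566.7


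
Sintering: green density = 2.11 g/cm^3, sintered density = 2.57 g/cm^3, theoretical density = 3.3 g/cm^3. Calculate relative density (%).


Relative = 2.57 / 3.3 * 100 = 77.9%

77.9


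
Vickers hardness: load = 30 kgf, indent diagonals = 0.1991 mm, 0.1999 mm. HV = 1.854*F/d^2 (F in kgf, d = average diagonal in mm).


d_avg = (0.1991+0.1999)/2 = 0.1995 mm
HV = 1.854*30/0.1995^2 = 1397

1397


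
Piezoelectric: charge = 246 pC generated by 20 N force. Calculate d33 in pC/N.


d33 = 246 / 20 = 12.3 pC/N

12.3


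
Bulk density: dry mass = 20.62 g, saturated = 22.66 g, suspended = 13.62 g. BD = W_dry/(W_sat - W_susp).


BD = 20.62 / (22.66 - 13.62) = 20.62 / 9.04 = 2.281 g/cm^3

2.281


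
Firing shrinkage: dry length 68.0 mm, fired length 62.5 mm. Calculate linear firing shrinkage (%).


FS = (68.0 - 62.5) / 68.0 * 100 = 8.09%

8.09


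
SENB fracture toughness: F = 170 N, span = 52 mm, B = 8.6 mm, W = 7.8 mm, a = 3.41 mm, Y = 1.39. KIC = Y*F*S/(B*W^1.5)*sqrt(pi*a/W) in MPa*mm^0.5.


KIC = 1.39*170*52/(8.6*7.8^1.5)*sqrt(pi*3.41/7.8) = 76.87

76.87


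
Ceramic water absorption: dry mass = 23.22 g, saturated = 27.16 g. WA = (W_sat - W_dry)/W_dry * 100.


WA = (27.16 - 23.22) / 23.22 * 100 = 16.97%

16.97


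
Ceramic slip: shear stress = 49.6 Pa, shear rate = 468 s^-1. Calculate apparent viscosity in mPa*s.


eta = tau/gamma * 1000 = 49.6/468 * 1000 = 106.0 mPa*s

106.0


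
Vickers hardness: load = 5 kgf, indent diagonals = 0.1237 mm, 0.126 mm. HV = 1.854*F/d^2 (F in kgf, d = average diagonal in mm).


d_avg = (0.1237+0.126)/2 = 0.12485 mm
HV = 1.854*5/0.12485^2 = 595

595


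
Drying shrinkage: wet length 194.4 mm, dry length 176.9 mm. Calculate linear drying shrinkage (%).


DS = (194.4 - 176.9) / 194.4 * 100 = 9.0%

9.0


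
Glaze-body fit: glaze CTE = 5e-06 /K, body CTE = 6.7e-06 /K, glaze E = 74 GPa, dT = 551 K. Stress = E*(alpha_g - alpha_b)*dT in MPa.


Stress = 74*1000*(5e-06 - 6.7e-06)*551 = -69.3 MPa

-69.3


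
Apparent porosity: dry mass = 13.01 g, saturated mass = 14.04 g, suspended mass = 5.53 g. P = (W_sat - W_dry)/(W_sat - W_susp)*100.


P = (14.04 - 13.01) / (14.04 - 5.53) * 100 = 1.03 / 8.51 * 100 = 12.1%

12.1


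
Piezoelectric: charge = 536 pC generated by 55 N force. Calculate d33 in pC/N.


d33 = 536 / 55 = 9.7 pC/N

9.7


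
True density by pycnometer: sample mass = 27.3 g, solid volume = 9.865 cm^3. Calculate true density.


TD = 27.3 / 9.865 = 2.767 g/cm^3

2.767


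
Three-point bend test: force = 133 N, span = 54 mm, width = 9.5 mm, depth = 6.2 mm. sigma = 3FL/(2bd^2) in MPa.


sigma = 3*133*54/(2*9.5*6.2^2) = 29.5 MPa

29.5


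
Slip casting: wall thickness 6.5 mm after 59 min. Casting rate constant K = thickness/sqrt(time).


K = 6.5 / sqrt(59) = 6.5 / 7.6811 = 0.846 mm/min^0.5

0.846


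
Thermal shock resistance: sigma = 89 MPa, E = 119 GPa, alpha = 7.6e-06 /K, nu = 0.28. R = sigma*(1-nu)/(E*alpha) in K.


R = 89*(1-0.28)/(119*1000*7.6e-06) = 71 K

71


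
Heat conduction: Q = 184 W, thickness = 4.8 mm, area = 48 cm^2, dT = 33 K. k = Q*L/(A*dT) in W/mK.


k = 184*4.8/1000/(48/10000*33) = 5.58 W/mK

5.58


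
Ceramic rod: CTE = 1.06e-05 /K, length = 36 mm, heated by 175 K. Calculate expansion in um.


dL = 1.06e-05 * 36 * 175 * 1000 = 66.78 um

66.78


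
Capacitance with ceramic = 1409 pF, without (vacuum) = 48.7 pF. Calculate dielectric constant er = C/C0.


er = 1409 / 48.7 = 28.93

28.93


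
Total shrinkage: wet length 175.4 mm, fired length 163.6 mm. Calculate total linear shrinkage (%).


TS = (175.4 - 163.6) / 175.4 * 100 = 6.73%

6.73


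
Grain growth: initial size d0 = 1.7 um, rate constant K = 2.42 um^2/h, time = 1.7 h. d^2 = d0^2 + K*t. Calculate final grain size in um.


d^2 = 1.7^2 + 2.42*1.7 = 7.004
d = sqrt(7.004) = 2.65 um

2.65


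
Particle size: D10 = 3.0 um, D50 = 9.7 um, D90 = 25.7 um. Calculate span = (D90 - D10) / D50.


Span = (25.7 - 3.0) / 9.7 = 22.7 / 9.7 = 2.34

2.34


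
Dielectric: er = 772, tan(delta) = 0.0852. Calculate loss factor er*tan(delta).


Loss = 772 * 0.0852 = 65.774

65.774


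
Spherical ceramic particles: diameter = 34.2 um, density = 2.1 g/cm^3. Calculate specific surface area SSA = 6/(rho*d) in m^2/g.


SSA = 6 / (2.1 * 34.2) = 0.084 m^2/g

0.084


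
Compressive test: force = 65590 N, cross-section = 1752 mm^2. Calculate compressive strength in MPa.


CS = 65590 / 1752 = 37.4 MPa

37.4


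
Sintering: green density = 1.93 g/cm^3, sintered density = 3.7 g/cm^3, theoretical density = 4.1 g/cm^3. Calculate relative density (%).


Relative = 3.7 / 4.1 * 100 = 90.2%

90.2


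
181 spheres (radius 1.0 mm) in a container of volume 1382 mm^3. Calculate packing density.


V_sphere = 4/3*pi*1.0^3 = 4.1888 mm^3
Total V = 181*4.1888 = 758.1728 mm^3
PD = 758.1728 / 1382 = 0.549

0.549


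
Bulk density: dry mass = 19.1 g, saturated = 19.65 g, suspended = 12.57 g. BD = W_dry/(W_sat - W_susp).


BD = 19.1 / (19.65 - 12.57) = 19.1 / 7.08 = 2.698 g/cm^3

2.698


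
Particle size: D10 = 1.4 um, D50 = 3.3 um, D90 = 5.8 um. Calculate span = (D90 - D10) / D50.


Span = (5.8 - 1.4) / 3.3 = 4.4 / 3.3 = 1.333

1.333


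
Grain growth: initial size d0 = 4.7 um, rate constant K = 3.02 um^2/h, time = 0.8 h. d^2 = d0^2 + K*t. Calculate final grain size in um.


d^2 = 4.7^2 + 3.02*0.8 = 24.506
d = sqrt(24.506) = 4.95 um

4.95


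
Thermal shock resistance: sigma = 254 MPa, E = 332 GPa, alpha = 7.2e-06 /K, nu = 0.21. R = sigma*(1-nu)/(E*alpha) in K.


R = 254*(1-0.21)/(332*1000*7.2e-06) = 84 K

84


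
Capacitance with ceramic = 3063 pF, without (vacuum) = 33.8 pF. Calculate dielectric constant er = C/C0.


er = 3063 / 33.8 = 90.62

90.62


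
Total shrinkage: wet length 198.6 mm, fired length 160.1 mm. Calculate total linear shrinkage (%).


TS = (198.6 - 160.1) / 198.6 * 100 = 19.39%

19.39


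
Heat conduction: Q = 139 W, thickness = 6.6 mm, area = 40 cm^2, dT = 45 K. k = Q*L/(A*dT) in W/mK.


k = 139*6.6/1000/(40/10000*45) = 5.1 W/mK

5.1


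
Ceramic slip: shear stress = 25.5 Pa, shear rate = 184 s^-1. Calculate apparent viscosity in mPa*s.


eta = tau/gamma * 1000 = 25.5/184 * 1000 = 138.6 mPa*s

138.6


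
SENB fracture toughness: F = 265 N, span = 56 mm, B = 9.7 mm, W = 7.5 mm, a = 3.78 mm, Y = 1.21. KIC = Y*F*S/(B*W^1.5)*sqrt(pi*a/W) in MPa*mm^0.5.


KIC = 1.21*265*56/(9.7*7.5^1.5)*sqrt(pi*3.78/7.5) = 113.41

113.41


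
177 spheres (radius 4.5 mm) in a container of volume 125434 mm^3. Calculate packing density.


V_sphere = 4/3*pi*4.5^3 = 381.7035 mm^3
Total V = 177*381.7035 = 67561.5195 mm^3
PD = 67561.5195 / 125434 = 0.539

0.539


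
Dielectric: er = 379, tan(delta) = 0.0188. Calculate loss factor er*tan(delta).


Loss = 379 * 0.0188 = 7.125

7.125


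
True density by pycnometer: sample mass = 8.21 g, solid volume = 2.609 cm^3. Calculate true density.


TD = 8.21 / 2.609 = 3.147 g/cm^3

3.147


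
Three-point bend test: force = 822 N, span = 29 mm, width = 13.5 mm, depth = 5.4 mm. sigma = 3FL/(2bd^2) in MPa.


sigma = 3*822*29/(2*13.5*5.4^2) = 90.8 MPa

90.8


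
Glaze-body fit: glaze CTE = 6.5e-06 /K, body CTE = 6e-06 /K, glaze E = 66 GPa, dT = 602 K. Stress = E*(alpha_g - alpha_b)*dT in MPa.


Stress = 66*1000*(6.5e-06 - 6e-06)*602 = 19.9 MPa

19.9


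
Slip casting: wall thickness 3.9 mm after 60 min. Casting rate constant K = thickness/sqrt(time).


K = 3.9 / sqrt(60) = 3.9 / 7.746 = 0.503 mm/min^0.5

0.503


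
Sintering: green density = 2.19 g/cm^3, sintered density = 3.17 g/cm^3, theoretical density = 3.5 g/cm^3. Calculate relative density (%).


Relative = 3.17 / 3.5 * 100 = 90.6%

90.6


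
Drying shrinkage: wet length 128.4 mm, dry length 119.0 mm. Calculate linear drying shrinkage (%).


DS = (128.4 - 119.0) / 128.4 * 100 = 7.32%

7.32


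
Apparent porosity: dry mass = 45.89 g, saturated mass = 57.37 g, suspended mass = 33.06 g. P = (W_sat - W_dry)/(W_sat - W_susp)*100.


P = (57.37 - 45.89) / (57.37 - 33.06) * 100 = 11.48 / 24.31 * 100 = 47.2%

47.2


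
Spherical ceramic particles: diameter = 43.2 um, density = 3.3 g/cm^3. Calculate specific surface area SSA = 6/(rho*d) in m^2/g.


SSA = 6 / (3.3 * 43.2) = 0.042 m^2/g

0.042


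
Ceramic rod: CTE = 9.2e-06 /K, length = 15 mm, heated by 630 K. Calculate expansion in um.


dL = 9.2e-06 * 15 * 630 * 1000 = 86.94 um

86.94


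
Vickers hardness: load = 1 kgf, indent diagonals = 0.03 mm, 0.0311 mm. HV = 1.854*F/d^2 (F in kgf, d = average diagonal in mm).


d_avg = (0.03+0.0311)/2 = 0.03055 mm
HV = 1.854*1/0.03055^2 = 1986

1986


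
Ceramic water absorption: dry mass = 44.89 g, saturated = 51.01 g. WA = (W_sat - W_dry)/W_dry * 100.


WA = (51.01 - 44.89) / 44.89 * 100 = 13.63%

13.63


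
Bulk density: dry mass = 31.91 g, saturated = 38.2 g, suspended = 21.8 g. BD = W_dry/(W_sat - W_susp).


BD = 31.91 / (38.2 - 21.8) = 31.91 / 16.4 = 1.946 g/cm^3

1.946


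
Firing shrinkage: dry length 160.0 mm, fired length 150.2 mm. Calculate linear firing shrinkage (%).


FS = (160.0 - 150.2) / 160.0 * 100 = 6.13%

6.13


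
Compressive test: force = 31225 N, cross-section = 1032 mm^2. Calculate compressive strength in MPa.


CS = 31225 / 1032 = 30.3 MPa

30.3


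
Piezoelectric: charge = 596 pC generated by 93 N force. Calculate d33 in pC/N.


d33 = 596 / 93 = 6.4 pC/N

6.4


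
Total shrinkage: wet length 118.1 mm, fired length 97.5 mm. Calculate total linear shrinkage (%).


TS = (118.1 - 97.5) / 118.1 * 100 = 17.44%

17.44


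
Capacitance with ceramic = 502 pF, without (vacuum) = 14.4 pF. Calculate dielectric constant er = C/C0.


er = 502 / 14.4 = 34.86

34.86


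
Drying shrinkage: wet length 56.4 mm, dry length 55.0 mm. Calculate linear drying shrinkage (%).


DS = (56.4 - 55.0) / 56.4 * 100 = 2.48%

2.48


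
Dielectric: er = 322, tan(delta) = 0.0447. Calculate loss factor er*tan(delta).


Loss = 322 * 0.0447 = 14.393

14.393


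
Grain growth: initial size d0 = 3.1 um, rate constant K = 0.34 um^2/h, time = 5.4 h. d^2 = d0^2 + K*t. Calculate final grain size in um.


d^2 = 3.1^2 + 0.34*5.4 = 11.446
d = sqrt(11.446) = 3.38 um

3.38


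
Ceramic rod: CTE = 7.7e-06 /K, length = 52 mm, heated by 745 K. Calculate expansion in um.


dL = 7.7e-06 * 52 * 745 * 1000 = 298.298 um

298.298


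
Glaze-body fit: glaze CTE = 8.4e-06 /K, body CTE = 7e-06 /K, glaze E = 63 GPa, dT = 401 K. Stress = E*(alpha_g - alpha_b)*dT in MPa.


Stress = 63*1000*(8.4e-06 - 7e-06)*401 = 35.4 MPa

35.4


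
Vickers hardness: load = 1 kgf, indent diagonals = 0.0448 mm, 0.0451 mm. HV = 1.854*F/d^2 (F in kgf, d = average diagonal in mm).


d_avg = (0.0448+0.0451)/2 = 0.04495 mm
HV = 1.854*1/0.04495^2 = 918

918


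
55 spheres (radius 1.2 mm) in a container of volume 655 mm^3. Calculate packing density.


V_sphere = 4/3*pi*1.2^3 = 7.2382 mm^3
Total V = 55*7.2382 = 398.101 mm^3
PD = 398.101 / 655 = 0.608

0.608


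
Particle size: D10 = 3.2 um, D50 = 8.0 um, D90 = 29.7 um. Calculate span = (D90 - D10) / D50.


Span = (29.7 - 3.2) / 8.0 = 26.5 / 8.0 = 3.313

3.313


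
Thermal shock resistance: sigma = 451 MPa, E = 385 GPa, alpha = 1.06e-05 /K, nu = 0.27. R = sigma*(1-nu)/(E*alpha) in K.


R = 451*(1-0.27)/(385*1000*1.06e-05) = 81 K

81


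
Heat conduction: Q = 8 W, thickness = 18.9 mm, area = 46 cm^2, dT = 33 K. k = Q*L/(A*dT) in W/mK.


k = 8*18.9/1000/(46/10000*33) = 1.0 W/mK

1.0


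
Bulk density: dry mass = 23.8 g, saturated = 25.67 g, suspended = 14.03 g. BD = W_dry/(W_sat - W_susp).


BD = 23.8 / (25.67 - 14.03) = 23.8 / 11.64 = 2.045 g/cm^3

2.045


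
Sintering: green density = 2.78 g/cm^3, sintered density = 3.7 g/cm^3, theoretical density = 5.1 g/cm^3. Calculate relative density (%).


Relative = 3.7 / 5.1 * 100 = 72.5%

72.5


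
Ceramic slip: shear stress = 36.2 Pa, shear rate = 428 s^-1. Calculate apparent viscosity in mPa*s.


eta = tau/gamma * 1000 = 36.2/428 * 1000 = 84.6 mPa*s

84.6


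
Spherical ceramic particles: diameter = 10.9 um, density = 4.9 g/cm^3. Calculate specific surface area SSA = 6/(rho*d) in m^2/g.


SSA = 6 / (4.9 * 10.9) = 0.112 m^2/g

0.112


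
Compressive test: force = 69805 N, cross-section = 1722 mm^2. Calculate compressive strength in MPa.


CS = 69805 / 1722 = 40.5 MPa

40.5


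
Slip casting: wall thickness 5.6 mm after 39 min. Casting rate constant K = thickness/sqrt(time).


K = 5.6 / sqrt(39) = 5.6 / 6.245 = 0.897 mm/min^0.5

0.897


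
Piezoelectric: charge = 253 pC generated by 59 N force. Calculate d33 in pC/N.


d33 = 253 / 59 = 4.3 pC/N

4.3


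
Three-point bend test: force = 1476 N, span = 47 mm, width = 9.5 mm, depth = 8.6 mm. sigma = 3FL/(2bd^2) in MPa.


sigma = 3*1476*47/(2*9.5*8.6^2) = 148.1 MPa

148.1


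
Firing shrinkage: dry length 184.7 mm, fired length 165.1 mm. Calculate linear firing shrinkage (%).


FS = (184.7 - 165.1) / 184.7 * 100 = 10.61%

10.61


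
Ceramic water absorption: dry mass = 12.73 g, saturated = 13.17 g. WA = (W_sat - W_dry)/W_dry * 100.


WA = (13.17 - 12.73) / 12.73 * 100 = 3.46%

3.46


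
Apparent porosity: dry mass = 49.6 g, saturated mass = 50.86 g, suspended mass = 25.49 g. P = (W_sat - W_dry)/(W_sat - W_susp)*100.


P = (50.86 - 49.6) / (50.86 - 25.49) * 100 = 1.26 / 25.37 * 100 = 5.0%

5.0


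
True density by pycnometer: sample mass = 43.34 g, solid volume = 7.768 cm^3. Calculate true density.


TD = 43.34 / 7.768 = 5.579 g/cm^3

5.579


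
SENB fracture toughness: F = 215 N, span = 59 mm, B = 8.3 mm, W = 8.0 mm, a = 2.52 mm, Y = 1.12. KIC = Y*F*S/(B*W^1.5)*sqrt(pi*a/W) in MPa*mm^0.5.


KIC = 1.12*215*59/(8.3*8.0^1.5)*sqrt(pi*2.52/8.0) = 75.25

75.25


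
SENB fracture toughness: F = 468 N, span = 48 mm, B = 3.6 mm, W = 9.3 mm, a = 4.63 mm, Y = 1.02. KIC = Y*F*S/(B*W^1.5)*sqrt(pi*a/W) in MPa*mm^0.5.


KIC = 1.02*468*48/(3.6*9.3^1.5)*sqrt(pi*4.63/9.3) = 280.66

280.66


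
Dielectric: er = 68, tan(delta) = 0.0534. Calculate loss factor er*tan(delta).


Loss = 68 * 0.0534 = 3.631

3.631


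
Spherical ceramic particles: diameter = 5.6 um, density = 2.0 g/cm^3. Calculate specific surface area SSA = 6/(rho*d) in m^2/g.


SSA = 6 / (2.0 * 5.6) = 0.536 m^2/g

0.536


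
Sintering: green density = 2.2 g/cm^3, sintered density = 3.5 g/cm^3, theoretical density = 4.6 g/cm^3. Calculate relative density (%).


Relative = 3.5 / 4.6 * 100 = 76.1%

76.1


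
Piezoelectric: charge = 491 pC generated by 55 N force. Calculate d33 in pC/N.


d33 = 491 / 55 = 8.9 pC/N

8.9


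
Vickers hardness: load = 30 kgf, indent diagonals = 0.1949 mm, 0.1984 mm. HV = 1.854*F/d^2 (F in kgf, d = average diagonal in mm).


d_avg = (0.1949+0.1984)/2 = 0.19665 mm
HV = 1.854*30/0.19665^2 = 1438

1438


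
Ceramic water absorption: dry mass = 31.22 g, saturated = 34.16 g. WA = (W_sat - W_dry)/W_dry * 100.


WA = (34.16 - 31.22) / 31.22 * 100 = 9.42%

9.42


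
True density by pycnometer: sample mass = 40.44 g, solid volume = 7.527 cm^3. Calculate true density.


TD = 40.44 / 7.527 = 5.373 g/cm^3

5.373


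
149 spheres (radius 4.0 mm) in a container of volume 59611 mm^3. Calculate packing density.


V_sphere = 4/3*pi*4.0^3 = 268.0826 mm^3
Total V = 149*268.0826 = 39944.3074 mm^3
PD = 39944.3074 / 59611 = 0.67

0.67


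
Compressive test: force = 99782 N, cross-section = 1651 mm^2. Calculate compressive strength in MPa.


CS = 99782 / 1651 = 60.4 MPa

60.4


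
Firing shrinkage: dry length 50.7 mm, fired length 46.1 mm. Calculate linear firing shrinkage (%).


FS = (50.7 - 46.1) / 50.7 * 100 = 9.07%

9.07


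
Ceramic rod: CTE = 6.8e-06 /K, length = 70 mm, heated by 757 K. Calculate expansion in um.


dL = 6.8e-06 * 70 * 757 * 1000 = 360.332 um

360.332


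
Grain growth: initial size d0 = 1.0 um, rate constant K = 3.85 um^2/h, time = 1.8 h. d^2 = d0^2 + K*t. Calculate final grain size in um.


d^2 = 1.0^2 + 3.85*1.8 = 7.93
d = sqrt(7.93) = 2.82 um

2.82


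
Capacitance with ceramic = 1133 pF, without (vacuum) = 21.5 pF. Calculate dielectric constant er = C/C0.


er = 1133 / 21.5 = 52.7

52.7


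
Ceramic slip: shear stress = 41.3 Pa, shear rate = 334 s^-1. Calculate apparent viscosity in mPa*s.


eta = tau/gamma * 1000 = 41.3/334 * 1000 = 123.7 mPa*s

123.7


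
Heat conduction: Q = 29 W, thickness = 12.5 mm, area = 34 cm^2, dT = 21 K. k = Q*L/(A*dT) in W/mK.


k = 29*12.5/1000/(34/10000*21) = 5.08 W/mK

5.08


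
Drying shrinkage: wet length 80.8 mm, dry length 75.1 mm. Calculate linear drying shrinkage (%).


DS = (80.8 - 75.1) / 80.8 * 100 = 7.05%

7.05


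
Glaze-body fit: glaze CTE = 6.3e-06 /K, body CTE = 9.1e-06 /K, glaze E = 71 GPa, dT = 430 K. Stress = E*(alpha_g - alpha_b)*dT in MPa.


Stress = 71*1000*(6.3e-06 - 9.1e-06)*430 = -85.5 MPa

-85.5


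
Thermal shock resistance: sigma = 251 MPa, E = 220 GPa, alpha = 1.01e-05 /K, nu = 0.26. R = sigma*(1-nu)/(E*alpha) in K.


R = 251*(1-0.26)/(220*1000*1.01e-05) = 84 K

84


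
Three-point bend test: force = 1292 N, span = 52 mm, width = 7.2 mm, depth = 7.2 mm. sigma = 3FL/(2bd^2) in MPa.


sigma = 3*1292*52/(2*7.2*7.2^2) = 270.0 MPa

270.0


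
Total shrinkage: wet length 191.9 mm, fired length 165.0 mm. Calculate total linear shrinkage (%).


TS = (191.9 - 165.0) / 191.9 * 100 = 14.02%

14.02


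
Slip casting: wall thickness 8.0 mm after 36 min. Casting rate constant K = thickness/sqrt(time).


K = 8.0 / sqrt(36) = 8.0 / 6.0 = 1.333 mm/min^0.5

1.333


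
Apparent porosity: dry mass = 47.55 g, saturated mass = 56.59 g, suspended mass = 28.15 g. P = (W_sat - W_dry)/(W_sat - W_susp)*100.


P = (56.59 - 47.55) / (56.59 - 28.15) * 100 = 9.04 / 28.44 * 100 = 31.8%

31.8


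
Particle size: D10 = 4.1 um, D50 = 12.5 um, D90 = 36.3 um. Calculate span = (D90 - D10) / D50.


Span = (36.3 - 4.1) / 12.5 = 32.2 / 12.5 = 2.576

2.576


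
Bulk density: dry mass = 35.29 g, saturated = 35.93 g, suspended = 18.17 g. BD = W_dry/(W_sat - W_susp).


BD = 35.29 / (35.93 - 18.17) = 35.29 / 17.76 = 1.987 g/cm^3

1.987


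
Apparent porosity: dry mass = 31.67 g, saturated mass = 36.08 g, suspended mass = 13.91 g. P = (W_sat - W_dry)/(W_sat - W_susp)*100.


P = (36.08 - 31.67) / (36.08 - 13.91) * 100 = 4.41 / 22.17 * 100 = 19.9%

19.9


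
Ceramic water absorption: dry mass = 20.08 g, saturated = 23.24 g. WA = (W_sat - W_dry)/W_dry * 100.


WA = (23.24 - 20.08) / 20.08 * 100 = 15.74%

15.74


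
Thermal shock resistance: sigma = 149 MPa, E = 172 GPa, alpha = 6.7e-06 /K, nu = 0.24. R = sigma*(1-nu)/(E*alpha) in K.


R = 149*(1-0.24)/(172*1000*6.7e-06) = 98 K

98


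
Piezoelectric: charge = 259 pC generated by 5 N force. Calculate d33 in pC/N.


d33 = 259 / 5 = 51.8 pC/N

51.8


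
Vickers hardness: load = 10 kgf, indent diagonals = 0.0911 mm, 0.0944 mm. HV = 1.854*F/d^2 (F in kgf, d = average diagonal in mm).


d_avg = (0.0911+0.0944)/2 = 0.09275 mm
HV = 1.854*10/0.09275^2 = 2155

2155


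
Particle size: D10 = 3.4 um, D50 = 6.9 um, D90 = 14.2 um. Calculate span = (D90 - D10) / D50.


Span = (14.2 - 3.4) / 6.9 = 10.8 / 6.9 = 1.565

1.565


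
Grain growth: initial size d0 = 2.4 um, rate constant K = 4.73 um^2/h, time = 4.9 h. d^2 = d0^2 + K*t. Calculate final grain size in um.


d^2 = 2.4^2 + 4.73*4.9 = 28.937
d = sqrt(28.937) = 5.38 um

5.38


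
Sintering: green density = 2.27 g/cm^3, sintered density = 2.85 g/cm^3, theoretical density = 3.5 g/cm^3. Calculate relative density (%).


Relative = 2.85 / 3.5 * 100 = 81.4%

81.4


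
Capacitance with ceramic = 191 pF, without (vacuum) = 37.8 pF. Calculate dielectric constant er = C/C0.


er = 191 / 37.8 = 5.05

5.05


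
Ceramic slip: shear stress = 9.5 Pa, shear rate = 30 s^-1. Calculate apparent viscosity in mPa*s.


eta = tau/gamma * 1000 = 9.5/30 * 1000 = 316.7 mPa*s

316.7


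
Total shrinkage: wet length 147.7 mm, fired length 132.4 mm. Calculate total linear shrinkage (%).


TS = (147.7 - 132.4) / 147.7 * 100 = 10.36%

10.36


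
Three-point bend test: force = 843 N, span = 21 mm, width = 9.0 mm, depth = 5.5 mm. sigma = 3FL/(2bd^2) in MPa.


sigma = 3*843*21/(2*9.0*5.5^2) = 97.5 MPa

97.5


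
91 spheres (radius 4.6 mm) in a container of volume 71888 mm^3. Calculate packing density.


V_sphere = 4/3*pi*4.6^3 = 407.7201 mm^3
Total V = 91*407.7201 = 37102.5291 mm^3
PD = 37102.5291 / 71888 = 0.516

0.516


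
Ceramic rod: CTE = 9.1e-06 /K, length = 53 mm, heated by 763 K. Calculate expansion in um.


dL = 9.1e-06 * 53 * 763 * 1000 = 367.995 um

367.995


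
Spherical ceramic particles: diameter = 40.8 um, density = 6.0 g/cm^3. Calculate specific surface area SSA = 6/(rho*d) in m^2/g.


SSA = 6 / (6.0 * 40.8) = 0.025 m^2/g

0.025


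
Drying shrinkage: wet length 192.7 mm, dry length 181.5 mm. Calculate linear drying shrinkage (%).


DS = (192.7 - 181.5) / 192.7 * 100 = 5.81%

5.81


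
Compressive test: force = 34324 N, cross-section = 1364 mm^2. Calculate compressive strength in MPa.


CS = 34324 / 1364 = 25.2 MPa

25.2


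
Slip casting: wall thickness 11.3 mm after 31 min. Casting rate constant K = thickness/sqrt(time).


K = 11.3 / sqrt(31) = 11.3 / 5.5678 = 2.03 mm/min^0.5

2.03


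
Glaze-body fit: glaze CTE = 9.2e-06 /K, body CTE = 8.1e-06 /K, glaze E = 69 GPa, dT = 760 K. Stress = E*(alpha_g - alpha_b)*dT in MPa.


Stress = 69*1000*(9.2e-06 - 8.1e-06)*760 = 57.7 MPa

57.7


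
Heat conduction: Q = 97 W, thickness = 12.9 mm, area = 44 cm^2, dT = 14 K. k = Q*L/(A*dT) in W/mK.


k = 97*12.9/1000/(44/10000*14) = 20.31 W/mK

20.31


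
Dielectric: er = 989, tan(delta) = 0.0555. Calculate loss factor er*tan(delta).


Loss = 989 * 0.0555 = 54.89

54.89


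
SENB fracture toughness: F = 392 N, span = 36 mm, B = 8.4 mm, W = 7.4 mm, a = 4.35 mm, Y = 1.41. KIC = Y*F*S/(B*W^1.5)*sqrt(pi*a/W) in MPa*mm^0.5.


KIC = 1.41*392*36/(8.4*7.4^1.5)*sqrt(pi*4.35/7.4) = 159.91

159.91


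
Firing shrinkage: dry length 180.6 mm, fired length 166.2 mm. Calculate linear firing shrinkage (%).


FS = (180.6 - 166.2) / 180.6 * 100 = 7.97%

7.97


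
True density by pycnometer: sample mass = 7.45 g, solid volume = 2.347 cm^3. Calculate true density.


TD = 7.45 / 2.347 = 3.174 g/cm^3

3.174


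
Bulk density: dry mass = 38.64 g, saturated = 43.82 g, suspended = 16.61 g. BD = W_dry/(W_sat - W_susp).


BD = 38.64 / (43.82 - 16.61) = 38.64 / 27.21 = 1.42 g/cm^3

1.42


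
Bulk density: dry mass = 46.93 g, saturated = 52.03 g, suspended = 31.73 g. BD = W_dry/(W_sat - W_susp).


BD = 46.93 / (52.03 - 31.73) = 46.93 / 20.3 = 2.312 g/cm^3

2.312


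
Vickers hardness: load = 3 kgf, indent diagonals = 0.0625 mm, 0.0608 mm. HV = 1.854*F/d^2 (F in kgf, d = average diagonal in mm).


d_avg = (0.0625+0.0608)/2 = 0.06165 mm
HV = 1.854*3/0.06165^2 = 1463

1463


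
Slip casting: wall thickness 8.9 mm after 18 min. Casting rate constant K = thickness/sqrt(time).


K = 8.9 / sqrt(18) = 8.9 / 4.2426 = 2.098 mm/min^0.5

2.098


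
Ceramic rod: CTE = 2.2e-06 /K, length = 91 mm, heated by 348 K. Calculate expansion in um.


dL = 2.2e-06 * 91 * 348 * 1000 = 69.67 um

69.67


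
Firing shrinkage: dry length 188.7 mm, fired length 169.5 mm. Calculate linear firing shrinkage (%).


FS = (188.7 - 169.5) / 188.7 * 100 = 10.17%

10.17


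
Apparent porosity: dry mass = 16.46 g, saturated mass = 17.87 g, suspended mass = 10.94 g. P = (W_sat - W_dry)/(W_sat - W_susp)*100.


P = (17.87 - 16.46) / (17.87 - 10.94) * 100 = 1.41 / 6.93 * 100 = 20.3%

20.3


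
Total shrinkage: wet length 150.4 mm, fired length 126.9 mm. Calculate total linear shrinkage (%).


TS = (150.4 - 126.9) / 150.4 * 100 = 15.63%

15.63


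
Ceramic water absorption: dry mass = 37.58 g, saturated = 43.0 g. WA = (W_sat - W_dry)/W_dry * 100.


WA = (43.0 - 37.58) / 37.58 * 100 = 14.42%

14.42


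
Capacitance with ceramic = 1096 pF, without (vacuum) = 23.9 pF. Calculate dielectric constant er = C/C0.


er = 1096 / 23.9 = 45.86

45.86


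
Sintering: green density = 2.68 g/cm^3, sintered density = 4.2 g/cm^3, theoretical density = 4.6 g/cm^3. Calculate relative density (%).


Relative = 4.2 / 4.6 * 100 = 91.3%

91.3


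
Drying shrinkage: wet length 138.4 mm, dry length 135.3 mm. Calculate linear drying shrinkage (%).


DS = (138.4 - 135.3) / 138.4 * 100 = 2.24%

2.24


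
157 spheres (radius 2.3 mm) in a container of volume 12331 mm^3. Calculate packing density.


V_sphere = 4/3*pi*2.3^3 = 50.965 mm^3
Total V = 157*50.965 = 8001.505 mm^3
PD = 8001.505 / 12331 = 0.649

0.649


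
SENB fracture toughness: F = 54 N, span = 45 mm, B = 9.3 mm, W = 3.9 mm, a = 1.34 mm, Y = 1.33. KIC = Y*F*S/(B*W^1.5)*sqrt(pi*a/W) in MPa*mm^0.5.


KIC = 1.33*54*45/(9.3*3.9^1.5)*sqrt(pi*1.34/3.9) = 46.88

46.88


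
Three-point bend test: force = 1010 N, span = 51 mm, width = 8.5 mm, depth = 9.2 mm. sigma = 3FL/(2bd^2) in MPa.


sigma = 3*1010*51/(2*8.5*9.2^2) = 107.4 MPa

107.4


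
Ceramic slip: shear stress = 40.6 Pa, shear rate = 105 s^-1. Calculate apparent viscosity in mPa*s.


eta = tau/gamma * 1000 = 40.6/105 * 1000 = 386.7 mPa*s

386.7


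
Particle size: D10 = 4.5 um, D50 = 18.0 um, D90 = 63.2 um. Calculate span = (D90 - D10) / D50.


Span = (63.2 - 4.5) / 18.0 = 58.7 / 18.0 = 3.261

3.261


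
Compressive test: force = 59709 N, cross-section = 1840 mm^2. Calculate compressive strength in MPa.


CS = 59709 / 1840 = 32.5 MPa

32.5


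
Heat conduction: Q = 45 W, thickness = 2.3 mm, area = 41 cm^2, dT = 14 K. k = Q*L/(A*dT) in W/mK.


k = 45*2.3/1000/(41/10000*14) = 1.8 W/mK

1.8


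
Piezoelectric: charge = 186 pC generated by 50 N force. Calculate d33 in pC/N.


d33 = 186 / 50 = 3.7 pC/N

3.7


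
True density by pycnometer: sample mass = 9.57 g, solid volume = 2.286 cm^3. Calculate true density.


TD = 9.57 / 2.286 = 4.186 g/cm^3

4.186


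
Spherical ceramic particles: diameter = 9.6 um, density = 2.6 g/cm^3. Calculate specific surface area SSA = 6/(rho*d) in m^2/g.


SSA = 6 / (2.6 * 9.6) = 0.24 m^2/g

0.24


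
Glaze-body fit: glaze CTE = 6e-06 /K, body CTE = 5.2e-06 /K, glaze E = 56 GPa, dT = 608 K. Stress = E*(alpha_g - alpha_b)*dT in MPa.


Stress = 56*1000*(6e-06 - 5.2e-06)*608 = 27.2 MPa

27.2


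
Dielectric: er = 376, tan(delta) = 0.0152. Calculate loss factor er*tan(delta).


Loss = 376 * 0.0152 = 5.715

5.715


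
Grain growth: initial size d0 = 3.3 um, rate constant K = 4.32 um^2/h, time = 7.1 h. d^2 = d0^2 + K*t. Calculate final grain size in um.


d^2 = 3.3^2 + 4.32*7.1 = 41.562
d = sqrt(41.562) = 6.45 um

6.45
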